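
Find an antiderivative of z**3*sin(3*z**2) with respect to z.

Let u = z², du = 2z dz; rewrite as (1/2)∫ u^1·sin(3u) du.
Now integrate by parts 1 time.

-z**2*cos(3*z**2)/6 + sin(3*z**2)/18 + C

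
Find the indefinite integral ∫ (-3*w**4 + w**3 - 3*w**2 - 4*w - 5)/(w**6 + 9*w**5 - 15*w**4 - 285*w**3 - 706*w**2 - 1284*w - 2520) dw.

Factor the denominator: (w - 6)*(w + 3)*(w + 5)*(w + 7)*(w**2 + 4).
Partial-fraction decomposition: -(10333*w - 33482)/(799240*(w**2 + 4)) + 295/(212*(w + 7)) - 515/(319*(w + 5)) + 145/(468*(w + 3)) - 293/(3960*(w - 6)).
Integrate each term; A/(w−a) gives A·log|w−a|; the (Bw+D)/(w²+p²) term gives a log and an atan.

-293*log(w - 6)/3960 + 145*log(w + 3)/468 - 515*log(w + 5)/319 + 295*log(w + 7)/212 - 10333*log(w**2 + 4)/1598480 + 16741*atan(w/2)/799240 + C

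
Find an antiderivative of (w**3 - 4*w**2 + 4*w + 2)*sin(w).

Use integration by parts with u = w**3 - 4*w**2 + 4*w + 2, dv = sin(w) dw, so v = -cos(w).
Apply parts 3 times (tabular method): alternate signs, differentiate u down to 0, integrate dv up.

-w**3*cos(w) + 3*w**2*sin(w) + 4*w**2*cos(w) - 8*w*sin(w) + 2*w*cos(w) - 2*sin(w) - 10*cos(w) + C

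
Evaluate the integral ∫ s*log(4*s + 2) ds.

Use integration by parts with u = log(4*s + 2), dv = s ds.
Then du = 4/(4*s + 2) ds and v = s**2/2.

s**2*log(4*s + 2)/2 - s**2/4 + s/4 - log(2*s + 1)/8 + C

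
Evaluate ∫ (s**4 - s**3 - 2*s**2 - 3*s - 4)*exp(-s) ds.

(-s**4 - 3*s**3 - 7*s**2 - 11*s - 7)*exp(-s) + C

Use integration by parts with u = s**4 - s**3 - 2*s**2 - 3*s - 4, dv = exp(-s) ds, so v = -exp(-s).
Apply parts 4 times (tabular method): alternate signs, differentiate u down to 0, integrate dv up.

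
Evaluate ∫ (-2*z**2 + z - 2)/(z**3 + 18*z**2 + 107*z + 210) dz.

Factor the denominator: (z + 5)*(z + 6)*(z + 7).
Partial-fraction decomposition: -107/(2*(z + 7)) + 80/(z + 6) - 57/(2*(z + 5)).
Integrate each term: A/(z−a) contributes A·log|z−a|.

-57*log(z + 5)/2 + 80*log(z + 6) - 107*log(z + 7)/2 + C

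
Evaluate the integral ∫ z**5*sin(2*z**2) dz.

Let u = z², du = 2z dz; rewrite as (1/2)∫ u^2·sin(2u) du.
Now integrate by parts 2 times.

-z**4*cos(2*z**2)/4 + z**2*sin(2*z**2)/4 + cos(2*z**2)/8 + C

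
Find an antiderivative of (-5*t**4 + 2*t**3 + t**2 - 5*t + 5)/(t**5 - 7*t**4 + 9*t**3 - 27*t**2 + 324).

Factor the denominator: (t - 6)*(t - 3)*(t + 2)*(t**2 + 9).
Partial-fraction decomposition: -(331*t + 2146)/(585*(t**2 + 9)) - 77/(520*(t + 2)) + 176/(135*(t - 3)) - 6037/(1080*(t - 6)).
Integrate each term; A/(t−a) gives A·log|t−a|; the (Bt+D)/(t²+p²) term gives a log and an atan.

-6037*log(t - 6)/1080 + 176*log(t - 3)/135 - 77*log(t + 2)/520 - 331*log(t**2 + 9)/1170 - 2146*atan(t/3)/1755 + C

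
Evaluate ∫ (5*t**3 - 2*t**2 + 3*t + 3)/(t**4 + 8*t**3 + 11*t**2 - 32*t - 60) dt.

Factor the denominator: (t - 2)*(t + 2)*(t + 3)*(t + 5).
Partial-fraction decomposition: 229/(14*(t + 5)) - 159/(10*(t + 3)) + 17/(4*(t + 2)) + 41/(140*(t - 2)).
Integrate each term: A/(t−a) contributes A·log|t−a|.

41*log(t - 2)/140 + 17*log(t + 2)/4 - 159*log(t + 3)/10 + 229*log(t + 5)/14 + C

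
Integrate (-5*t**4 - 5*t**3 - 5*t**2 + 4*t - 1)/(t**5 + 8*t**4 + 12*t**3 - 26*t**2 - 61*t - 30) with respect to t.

-19*log(t - 2)/45 - 139*log(t + 1)/144 + 41*log(t + 3)/5 - 189*log(t + 5)/16 - 5/(12*t + 12) + C

Factor the denominator: (t - 2)*(t + 1)**2*(t + 3)*(t + 5).
Partial-fraction decomposition: -189/(16*(t + 5)) + 41/(5*(t + 3)) - 139/(144*(t + 1)) + 5/(12*(t + 1)**2) - 19/(45*(t - 2)).
Integrate each term; A/(t−a) gives A·log|t−a|; A/(t−a)² gives −A/(t−a).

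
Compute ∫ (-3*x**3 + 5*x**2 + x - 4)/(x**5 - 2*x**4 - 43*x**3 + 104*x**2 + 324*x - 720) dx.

-83*log(x - 5)/88 + 4*log(x - 4)/5 - log(x - 2)/40 - 17*log(x + 3)/120 + 409*log(x + 6)/1320 + C

Factor the denominator: (x - 5)*(x - 4)*(x - 2)*(x + 3)*(x + 6).
Partial-fraction decomposition: 409/(1320*(x + 6)) - 17/(120*(x + 3)) - 1/(40*(x - 2)) + 4/(5*(x - 4)) - 83/(88*(x - 5)).
Integrate each term: A/(x−a) contributes A·log|x−a|.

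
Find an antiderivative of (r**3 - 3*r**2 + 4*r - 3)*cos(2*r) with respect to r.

r**3*sin(2*r)/2 - 3*r**2*sin(2*r)/2 + 3*r**2*cos(2*r)/4 + 5*r*sin(2*r)/4 - 3*r*cos(2*r)/2 - 3*sin(2*r)/4 + 5*cos(2*r)/8 + C

Use integration by parts with u = r**3 - 3*r**2 + 4*r - 3, dv = cos(2*r) dr, so v = sin(2*r)/2.
Apply parts 3 times (tabular method): alternate signs, differentiate u down to 0, integrate dv up.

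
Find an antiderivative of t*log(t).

Use integration by parts with u = log(t), dv = t dt.
Then du = 1/t dt and v = t**2/2.

t**2*log(t)/2 - t**2/4 + C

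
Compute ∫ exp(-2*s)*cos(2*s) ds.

exp(-2*s)*sin(2*s)/4 - exp(-2*s)*cos(2*s)/4 + C

Let I denote the integral. Integrate by parts with u = cos(2*s), dv = exp(-2*s) ds, so v = -exp(-2*s)/2: I = -exp(-2*s)*cos(2*s)/2 − ∫ exp(-2*s)*sin(2*s) ds.
Apply parts again with u = sin(2*s), dv = exp(-2*s) ds: ∫ exp(-2*s)*sin(2*s) ds = -exp(-2*s)*sin(2*s)/2 + I. Substituting back brings back I: I = exp(-2*s)*sin(2*s)/2 - exp(-2*s)*cos(2*s)/2 − I.
Solving for I: (1 + 1)·I equals the remaining terms, so I = (1/2)·(exp(-2*s)*sin(2*s)/2 - exp(-2*s)*cos(2*s)/2).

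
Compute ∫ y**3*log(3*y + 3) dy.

y**4*log(3*y + 3)/4 - y**4/16 + y**3/12 - y**2/8 + y/4 - log(y + 1)/4 + C

Use integration by parts with u = log(3*y + 3), dv = y**3 dy.
Then du = 3/(3*y + 3) dy and v = y**4/4.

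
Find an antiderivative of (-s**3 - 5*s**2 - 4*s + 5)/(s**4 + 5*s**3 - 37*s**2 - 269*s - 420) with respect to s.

-611*log(s - 7)/1320 + log(s + 3)/20 + 5*log(s + 4)/11 - 25*log(s + 5)/24 + C

Factor the denominator: (s - 7)*(s + 3)*(s + 4)*(s + 5).
Partial-fraction decomposition: -25/(24*(s + 5)) + 5/(11*(s + 4)) + 1/(20*(s + 3)) - 611/(1320*(s - 7)).
Integrate each term: A/(s−a) contributes A·log|s−a|.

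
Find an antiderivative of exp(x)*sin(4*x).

Let I denote the integral. Integrate by parts with u = sin(4*x), dv = exp(x) dx, so v = exp(x): I = exp(x)*sin(4*x) − 4·∫ exp(x)*cos(4*x) dx.
Apply parts again with u = cos(4*x), dv = exp(x) dx: ∫ exp(x)*cos(4*x) dx = exp(x)*cos(4*x) + 4·I. Substituting back brings back I: I = exp(x)*sin(4*x) - 4*exp(x)*cos(4*x) − 16·I.
Solving for I: (1 + 16)·I equals the remaining terms, so I = (1/17)·(exp(x)*sin(4*x) - 4*exp(x)*cos(4*x)).

exp(x)*sin(4*x)/17 - 4*exp(x)*cos(4*x)/17 + C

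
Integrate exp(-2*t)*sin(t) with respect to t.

-2*exp(-2*t)*sin(t)/5 - exp(-2*t)*cos(t)/5 + C

Let I denote the integral. Integrate by parts with u = sin(t), dv = exp(-2*t) dt, so v = -exp(-2*t)/2: I = -exp(-2*t)*sin(t)/2 + (1/2)·∫ exp(-2*t)*cos(t) dt.
Apply parts again with u = cos(t), dv = exp(-2*t) dt: ∫ exp(-2*t)*cos(t) dt = -exp(-2*t)*cos(t)/2 − (1/2)·I. Substituting back brings back I: I = -exp(-2*t)*sin(t)/2 - exp(-2*t)*cos(t)/4 − (1/4)·I.
Solving for I: (1 + 1/4)·I equals the remaining terms, so I = (4/5)·(-exp(-2*t)*sin(t)/2 - exp(-2*t)*cos(t)/4).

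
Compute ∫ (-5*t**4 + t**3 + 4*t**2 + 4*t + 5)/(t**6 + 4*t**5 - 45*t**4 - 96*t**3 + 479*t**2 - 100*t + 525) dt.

Factor the denominator: (t - 5)*(t - 3)*(t + 5)*(t + 7)*(t**2 + 1).
Partial-fraction decomposition: (t - 2)/(260*(t**2 + 1)) + 487/(480*(t + 7)) - 633/(832*(t + 5)) + 13/(64*(t - 3)) - 575/(1248*(t - 5)).
Integrate each term; A/(t−a) gives A·log|t−a|; the (Bt+D)/(t²+p²) term gives a log and an atan.

-575*log(t - 5)/1248 + 13*log(t - 3)/64 - 633*log(t + 5)/832 + 487*log(t + 7)/480 + log(t**2 + 1)/520 - atan(t)/130 + C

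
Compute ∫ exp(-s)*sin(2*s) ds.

-exp(-s)*sin(2*s)/5 - 2*exp(-s)*cos(2*s)/5 + C

Let I denote the integral. Integrate by parts with u = sin(2*s), dv = exp(-s) ds, so v = -exp(-s): I = -exp(-s)*sin(2*s) + 2·∫ exp(-s)*cos(2*s) ds.
Apply parts again with u = cos(2*s), dv = exp(-s) ds: ∫ exp(-s)*cos(2*s) ds = -exp(-s)*cos(2*s) − 2·I. Substituting back brings back I: I = -exp(-s)*sin(2*s) - 2*exp(-s)*cos(2*s) − 4·I.
Solving for I: (1 + 4)·I equals the remaining terms, so I = (1/5)·(-exp(-s)*sin(2*s) - 2*exp(-s)*cos(2*s)).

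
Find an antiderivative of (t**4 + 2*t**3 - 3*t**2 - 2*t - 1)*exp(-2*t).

(-2*t**4 - 8*t**3 - 6*t**2 - 2*t + 1)*exp(-2*t)/4 + C

Use integration by parts with u = t**4 + 2*t**3 - 3*t**2 - 2*t - 1, dv = exp(-2*t) dt, so v = -exp(-2*t)/2.
Apply parts 4 times (tabular method): alternate signs, differentiate u down to 0, integrate dv up.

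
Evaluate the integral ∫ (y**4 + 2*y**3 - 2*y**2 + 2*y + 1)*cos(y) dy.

y**4*sin(y) + 2*y**3*sin(y) + 4*y**3*cos(y) - 14*y**2*sin(y) + 6*y**2*cos(y) - 10*y*sin(y) - 28*y*cos(y) + 29*sin(y) - 10*cos(y) + C

Use integration by parts with u = y**4 + 2*y**3 - 2*y**2 + 2*y + 1, dv = cos(y) dy, so v = sin(y).
Apply parts 4 times (tabular method): alternate signs, differentiate u down to 0, integrate dv up.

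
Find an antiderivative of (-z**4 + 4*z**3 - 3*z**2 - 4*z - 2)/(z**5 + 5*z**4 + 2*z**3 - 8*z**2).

9*log(z)/16 - 2*log(z - 1)/5 + 9*log(z + 2)/4 - 273*log(z + 4)/80 - 1/(4*z) + C

Factor the denominator: z**2*(z - 1)*(z + 2)*(z + 4).
Partial-fraction decomposition: -273/(80*(z + 4)) + 9/(4*(z + 2)) - 2/(5*(z - 1)) + 9/(16*z) + 1/(4*z**2).
Integrate each term; A/(z−a) gives A·log|z−a|; A/(z−a)² gives −A/(z−a).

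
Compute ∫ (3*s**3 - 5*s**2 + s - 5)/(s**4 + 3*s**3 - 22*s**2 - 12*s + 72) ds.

34*log(s - 3)/45 - log(s - 2)/32 - 51*log(s + 2)/80 + 839*log(s + 6)/288 + C

Factor the denominator: (s - 3)*(s - 2)*(s + 2)*(s + 6).
Partial-fraction decomposition: 839/(288*(s + 6)) - 51/(80*(s + 2)) - 1/(32*(s - 2)) + 34/(45*(s - 3)).
Integrate each term: A/(s−a) contributes A·log|s−a|.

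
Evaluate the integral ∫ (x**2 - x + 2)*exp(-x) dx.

(-x**2 - x - 3)*exp(-x) + C

Use integration by parts with u = x**2 - x + 2, dv = exp(-x) dx, so v = -exp(-x).
Apply parts 2 times (tabular method): alternate signs, differentiate u down to 0, integrate dv up.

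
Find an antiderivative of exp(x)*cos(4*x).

4*exp(x)*sin(4*x)/17 + exp(x)*cos(4*x)/17 + C

Let I denote the integral. Integrate by parts with u = cos(4*x), dv = exp(x) dx, so v = exp(x): I = exp(x)*cos(4*x) + 4·∫ exp(x)*sin(4*x) dx.
Apply parts again with u = sin(4*x), dv = exp(x) dx: ∫ exp(x)*sin(4*x) dx = exp(x)*sin(4*x) − 4·I. Substituting back brings back I: I = 4*exp(x)*sin(4*x) + exp(x)*cos(4*x) − 16·I.
Solving for I: (1 + 16)·I equals the remaining terms, so I = (1/17)·(4*exp(x)*sin(4*x) + exp(x)*cos(4*x)).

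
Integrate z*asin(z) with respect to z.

z**2*asin(z)/2 + z*sqrt(-z**2 + 1)/4 - asin(z)/4 + C

Use integration by parts with u = arcsin(z), dv = z dz.
Then du = 1/sqrt(-z**2 + 1) dz.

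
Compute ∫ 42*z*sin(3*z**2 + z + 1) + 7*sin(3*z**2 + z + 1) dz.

Let u = 3*z**2 + z + 1, so du = (6*z + 1) dz.
Rewriting, the integral becomes 7·∫ sin(u) du = 7·-cos(u).
Substituting back, u = 3*z**2 + z + 1.

-7*cos(3*z**2 + z + 1) + C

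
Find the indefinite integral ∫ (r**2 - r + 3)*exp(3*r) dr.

(9*r**2 - 15*r + 32)*exp(3*r)/27 + C

Use integration by parts with u = r**2 - r + 3, dv = exp(3*r) dr, so v = exp(3*r)/3.
Apply parts 2 times (tabular method): alternate signs, differentiate u down to 0, integrate dv up.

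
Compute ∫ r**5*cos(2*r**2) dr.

Let u = r², du = 2r dr; rewrite as (1/2)∫ u^2·cos(2u) du.
Now integrate by parts 2 times.

r**4*sin(2*r**2)/4 + r**2*cos(2*r**2)/4 - sin(2*r**2)/8 + C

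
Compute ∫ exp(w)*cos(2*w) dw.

2*exp(w)*sin(2*w)/5 + exp(w)*cos(2*w)/5 + C

Let I denote the integral. Integrate by parts with u = cos(2*w), dv = exp(w) dw, so v = exp(w): I = exp(w)*cos(2*w) + 2·∫ exp(w)*sin(2*w) dw.
Apply parts again with u = sin(2*w), dv = exp(w) dw: ∫ exp(w)*sin(2*w) dw = exp(w)*sin(2*w) − 2·I. Substituting back brings back I: I = 2*exp(w)*sin(2*w) + exp(w)*cos(2*w) − 4·I.
Solving for I: (1 + 4)·I equals the remaining terms, so I = (1/5)·(2*exp(w)*sin(2*w) + exp(w)*cos(2*w)).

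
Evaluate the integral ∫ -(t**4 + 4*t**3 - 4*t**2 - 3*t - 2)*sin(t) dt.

t**4*cos(t) - 4*t**3*sin(t) + 4*t**3*cos(t) - 12*t**2*sin(t) - 16*t**2*cos(t) + 32*t*sin(t) - 27*t*cos(t) + 27*sin(t) + 30*cos(t) + C

Use integration by parts with u = t**4 + 4*t**3 - 4*t**2 - 3*t - 2, dv = -sin(t) dt, so v = cos(t).
Apply parts 4 times (tabular method): alternate signs, differentiate u down to 0, integrate dv up.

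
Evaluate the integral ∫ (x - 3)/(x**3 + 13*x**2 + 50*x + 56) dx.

-log(x + 2)/2 + 7*log(x + 4)/6 - 2*log(x + 7)/3 + C

Factor the denominator: (x + 2)*(x + 4)*(x + 7).
Partial-fraction decomposition: -2/(3*(x + 7)) + 7/(6*(x + 4)) - 1/(2*(x + 2)).
Integrate each term: A/(x−a) contributes A·log|x−a|.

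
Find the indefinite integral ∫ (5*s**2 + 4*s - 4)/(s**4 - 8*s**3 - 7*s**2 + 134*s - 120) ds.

4*log(s - 6) - 47*log(s - 5)/12 + log(s - 1)/20 - 2*log(s + 4)/15 + C

Factor the denominator: (s - 6)*(s - 5)*(s - 1)*(s + 4).
Partial-fraction decomposition: -2/(15*(s + 4)) + 1/(20*(s - 1)) - 47/(12*(s - 5)) + 4/(s - 6).
Integrate each term: A/(s−a) contributes A·log|s−a|.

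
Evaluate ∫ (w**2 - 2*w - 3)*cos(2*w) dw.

w**2*sin(2*w)/2 - w*sin(2*w) + w*cos(2*w)/2 - 7*sin(2*w)/4 - cos(2*w)/2 + C

Use integration by parts with u = w**2 - 2*w - 3, dv = cos(2*w) dw, so v = sin(2*w)/2.
Apply parts 2 times (tabular method): alternate signs, differentiate u down to 0, integrate dv up.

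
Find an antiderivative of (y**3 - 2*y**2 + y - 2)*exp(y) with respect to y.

(y**3 - 5*y**2 + 11*y - 13)*exp(y) + C

Use integration by parts with u = y**3 - 2*y**2 + y - 2, dv = exp(y) dy, so v = exp(y).
Apply parts 3 times (tabular method): alternate signs, differentiate u down to 0, integrate dv up.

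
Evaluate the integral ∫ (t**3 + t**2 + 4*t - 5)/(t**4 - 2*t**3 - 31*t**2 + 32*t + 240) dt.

55*log(t - 5)/24 - 13*log(t - 4)/8 - 5*log(t + 3)/8 + 23*log(t + 4)/24 + C

Factor the denominator: (t - 5)*(t - 4)*(t + 3)*(t + 4).
Partial-fraction decomposition: 23/(24*(t + 4)) - 5/(8*(t + 3)) - 13/(8*(t - 4)) + 55/(24*(t - 5)).
Integrate each term: A/(t−a) contributes A·log|t−a|.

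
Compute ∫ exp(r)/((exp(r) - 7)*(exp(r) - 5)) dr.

log(exp(r) - 7)/2 - log(exp(r) - 5)/2 + C

Let u = e^r, du = e^r dr.
The integral becomes ∫ du/((u-7)(u-5)); decompose into partial fractions.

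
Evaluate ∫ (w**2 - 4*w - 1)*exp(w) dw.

(w**2 - 6*w + 5)*exp(w) + C

Use integration by parts with u = w**2 - 4*w - 1, dv = exp(w) dw, so v = exp(w).
Apply parts 2 times (tabular method): alternate signs, differentiate u down to 0, integrate dv up.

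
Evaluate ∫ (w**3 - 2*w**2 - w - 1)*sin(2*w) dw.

Use integration by parts with u = w**3 - 2*w**2 - w - 1, dv = sin(2*w) dw, so v = -cos(2*w)/2.
Apply parts 3 times (tabular method): alternate signs, differentiate u down to 0, integrate dv up.

-w**3*cos(2*w)/2 + 3*w**2*sin(2*w)/4 + w**2*cos(2*w) - w*sin(2*w) + 5*w*cos(2*w)/4 - 5*sin(2*w)/8 + C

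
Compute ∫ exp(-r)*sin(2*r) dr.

-exp(-r)*sin(2*r)/5 - 2*exp(-r)*cos(2*r)/5 + C

Let I denote the integral. Integrate by parts with u = sin(2*r), dv = exp(-r) dr, so v = -exp(-r): I = -exp(-r)*sin(2*r) + 2·∫ exp(-r)*cos(2*r) dr.
Apply parts again with u = cos(2*r), dv = exp(-r) dr: ∫ exp(-r)*cos(2*r) dr = -exp(-r)*cos(2*r) − 2·I. Substituting back brings back I: I = -exp(-r)*sin(2*r) - 2*exp(-r)*cos(2*r) − 4·I.
Solving for I: (1 + 4)·I equals the remaining terms, so I = (1/5)·(-exp(-r)*sin(2*r) - 2*exp(-r)*cos(2*r)).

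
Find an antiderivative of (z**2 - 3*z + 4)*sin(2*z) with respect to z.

-z**2*cos(2*z)/2 + z*sin(2*z)/2 + 3*z*cos(2*z)/2 - 3*sin(2*z)/4 - 7*cos(2*z)/4 + C

Use integration by parts with u = z**2 - 3*z + 4, dv = sin(2*z) dz, so v = -cos(2*z)/2.
Apply parts 2 times (tabular method): alternate signs, differentiate u down to 0, integrate dv up.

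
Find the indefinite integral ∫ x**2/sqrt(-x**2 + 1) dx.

Substitute x = sin(θ), so dx = cos(θ) dθ and the radical becomes sqrt(-x**2 + 1) = cos(θ) by the Pythagorean identity.
Integrate the resulting trig expression in θ, then back-substitute θ = asin(x), sin(θ) = x, cos(θ) = sqrt(-x**2 + 1) (absorbing any constant into C).

-x*sqrt(-x**2 + 1)/2 + asin(x)/2 + C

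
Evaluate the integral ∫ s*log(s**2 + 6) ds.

Let u = s**2 + 6, so du = (2*s) ds.
The integral becomes (1/2)·∫ log(u) du; integrate by parts with u′=log(u), dv′=du.

s**2*log(s**2 + 6)/2 - s**2/2 + 3*log(s**2 + 6) + C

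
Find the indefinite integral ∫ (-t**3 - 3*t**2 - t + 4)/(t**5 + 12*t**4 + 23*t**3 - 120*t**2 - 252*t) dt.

Factor the denominator: t*(t - 3)*(t + 2)*(t + 6)*(t + 7).
Partial-fraction decomposition: 207/(350*(t + 7)) - 59/(108*(t + 6)) + 1/(100*(t + 2)) - 53/(1350*(t - 3)) - 1/(63*t).
Integrate each term: A/(t−a) contributes A·log|t−a|.

-log(t)/63 - 53*log(t - 3)/1350 + log(t + 2)/100 - 59*log(t + 6)/108 + 207*log(t + 7)/350 + C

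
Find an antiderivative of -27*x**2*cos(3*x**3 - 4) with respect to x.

Let u = 3*x**3 - 4, so du = (9*x**2) dx.
Rewriting, the integral becomes -3·∫ cos(u) du = -3·sin(u).
Substituting back, u = 3*x**3 - 4.

-3*sin(3*x**3 - 4) + C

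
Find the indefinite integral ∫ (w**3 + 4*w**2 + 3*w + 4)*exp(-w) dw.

(-w**3 - 7*w**2 - 17*w - 21)*exp(-w) + C

Use integration by parts with u = w**3 + 4*w**2 + 3*w + 4, dv = exp(-w) dw, so v = -exp(-w).
Apply parts 3 times (tabular method): alternate signs, differentiate u down to 0, integrate dv up.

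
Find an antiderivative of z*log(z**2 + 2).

z**2*log(z**2 + 2)/2 - z**2/2 + log(z**2 + 2) + C

Let u = z**2 + 2, so du = (2*z) dz.
The integral becomes (1/2)·∫ log(u) du; integrate by parts with u′=log(u), dv′=du.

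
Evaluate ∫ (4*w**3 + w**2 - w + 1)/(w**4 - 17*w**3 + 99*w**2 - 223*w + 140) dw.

1415*log(w - 7)/36 - 521*log(w - 5)/8 + 269*log(w - 4)/9 - 5*log(w - 1)/72 + C

Factor the denominator: (w - 7)*(w - 5)*(w - 4)*(w - 1).
Partial-fraction decomposition: -5/(72*(w - 1)) + 269/(9*(w - 4)) - 521/(8*(w - 5)) + 1415/(36*(w - 7)).
Integrate each term: A/(w−a) contributes A·log|w−a|.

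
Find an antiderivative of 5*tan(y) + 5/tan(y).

5*log(tan(y)) + C

Let u = tan(y), so du = (tan(y)**2 + 1) dy.
Rewriting, the integral becomes 5·∫ 1/u du = 5·log(u).
Substituting back, u = tan(y).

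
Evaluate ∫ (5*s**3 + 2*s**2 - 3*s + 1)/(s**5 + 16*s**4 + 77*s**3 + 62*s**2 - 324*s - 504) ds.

43*log(s - 2)/1440 + 5*log(s + 2)/16 - 107*log(s + 3)/60 + 989*log(s + 6)/96 - 319*log(s + 7)/36 + C

Factor the denominator: (s - 2)*(s + 2)*(s + 3)*(s + 6)*(s + 7).
Partial-fraction decomposition: -319/(36*(s + 7)) + 989/(96*(s + 6)) - 107/(60*(s + 3)) + 5/(16*(s + 2)) + 43/(1440*(s - 2)).
Integrate each term: A/(s−a) contributes A·log|s−a|.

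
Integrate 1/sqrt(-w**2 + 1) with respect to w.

asin(w) + C

Substitute w = sin(θ), so dw = cos(θ) dθ and the radical becomes sqrt(-w**2 + 1) = cos(θ) by the Pythagorean identity.
Integrate the resulting trig expression in θ, then back-substitute θ = asin(w), sin(θ) = w, cos(θ) = sqrt(-w**2 + 1) (absorbing any constant into C).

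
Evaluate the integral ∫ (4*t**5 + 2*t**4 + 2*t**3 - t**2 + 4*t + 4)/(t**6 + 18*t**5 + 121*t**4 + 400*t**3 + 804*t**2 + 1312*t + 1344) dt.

-881*log(t + 3)/52 - 109*log(t + 4)/9 + 63185*log(t + 7)/1908 - 43*log(t**2 + 4)/1378 + 71*atan(t/2)/689 - 187/(3*t + 12) + C

Factor the denominator: (t + 3)*(t + 4)**2*(t + 7)*(t**2 + 4).
Partial-fraction decomposition: -(43*t - 142)/(689*(t**2 + 4)) + 63185/(1908*(t + 7)) - 109/(9*(t + 4)) + 187/(3*(t + 4)**2) - 881/(52*(t + 3)).
Integrate each term; A/(t−a) gives A·log|t−a|; the (Bt+D)/(t²+p²) term gives a log and an atan.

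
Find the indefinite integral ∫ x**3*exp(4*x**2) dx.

(4*x**2 - 1)*exp(4*x**2)/32 + C

Let u = x², du = 2x dx; rewrite as (1/2)∫ u^1·exp(4u) du.
Now integrate by parts 1 time.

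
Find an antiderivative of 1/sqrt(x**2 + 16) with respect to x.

log(x + sqrt(x**2 + 16)) + C

Substitute x = 4·tan(θ), so dx = 4·sec(θ)^2 dθ and the radical becomes sqrt(x**2 + 16) = 4·sec(θ) by the Pythagorean identity.
Integrate the resulting trig expression in θ, then back-substitute tan(θ) = x/4, sec(θ) = sqrt(x**2 + 16)/4 (absorbing any constant into C).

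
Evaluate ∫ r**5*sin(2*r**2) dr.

Let u = r², du = 2r dr; rewrite as (1/2)∫ u^2·sin(2u) du.
Now integrate by parts 2 times.

-r**4*cos(2*r**2)/4 + r**2*sin(2*r**2)/4 + cos(2*r**2)/8 + C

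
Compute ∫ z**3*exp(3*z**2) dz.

Let u = z², du = 2z dz; rewrite as (1/2)∫ u^1·exp(3u) du.
Now integrate by parts 1 time.

(3*z**2 - 1)*exp(3*z**2)/18 + C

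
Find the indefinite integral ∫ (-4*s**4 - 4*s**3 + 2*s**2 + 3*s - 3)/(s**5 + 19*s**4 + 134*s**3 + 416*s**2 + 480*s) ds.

-log(s)/160 - 7031*log(s + 4)/32 + 1968*log(s + 5)/5 - 1423*log(s + 6)/8 - 751/(8*s + 32) + C

Factor the denominator: s*(s + 4)**2*(s + 5)*(s + 6).
Partial-fraction decomposition: -1423/(8*(s + 6)) + 1968/(5*(s + 5)) - 7031/(32*(s + 4)) + 751/(8*(s + 4)**2) - 1/(160*s).
Integrate each term; A/(s−a) gives A·log|s−a|; A/(s−a)² gives −A/(s−a).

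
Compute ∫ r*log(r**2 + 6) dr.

Let u = r**2 + 6, so du = (2*r) dr.
The integral becomes (1/2)·∫ log(u) du; integrate by parts with u′=log(u), dv′=du.

r**2*log(r**2 + 6)/2 - r**2/2 + 3*log(r**2 + 6) + C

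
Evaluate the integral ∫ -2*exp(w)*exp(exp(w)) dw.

-2*exp(exp(w)) + C

Let u = exp(w), so du = (exp(w)) dw.
Rewriting, the integral becomes -2·∫ e^u du = -2·e^u.
Substituting back, u = exp(w).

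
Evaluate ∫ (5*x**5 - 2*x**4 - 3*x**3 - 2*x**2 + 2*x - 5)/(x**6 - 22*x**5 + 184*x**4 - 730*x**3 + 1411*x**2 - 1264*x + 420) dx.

Factor the denominator: (x - 7)*(x - 6)*(x - 5)*(x - 2)*(x - 1)**2.
Partial-fraction decomposition: -5/(288*(x - 1)) - 1/(24*(x - 1)**2) - 19/(12*(x - 2)) + 13955/(96*(x - 5)) - 1423/(4*(x - 6)) + 15623/(72*(x - 7)).
Integrate each term; A/(x−a) gives A·log|x−a|; A/(x−a)² gives −A/(x−a).

15623*log(x - 7)/72 - 1423*log(x - 6)/4 + 13955*log(x - 5)/96 - 19*log(x - 2)/12 - 5*log(x - 1)/288 + 1/(24*x - 24) + C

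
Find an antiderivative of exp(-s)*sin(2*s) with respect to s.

-exp(-s)*sin(2*s)/5 - 2*exp(-s)*cos(2*s)/5 + C

Let I denote the integral. Integrate by parts with u = sin(2*s), dv = exp(-s) ds, so v = -exp(-s): I = -exp(-s)*sin(2*s) + 2·∫ exp(-s)*cos(2*s) ds.
Apply parts again with u = cos(2*s), dv = exp(-s) ds: ∫ exp(-s)*cos(2*s) ds = -exp(-s)*cos(2*s) − 2·I. Substituting back brings back I: I = -exp(-s)*sin(2*s) - 2*exp(-s)*cos(2*s) − 4·I.
Solving for I: (1 + 4)·I equals the remaining terms, so I = (1/5)·(-exp(-s)*sin(2*s) - 2*exp(-s)*cos(2*s)).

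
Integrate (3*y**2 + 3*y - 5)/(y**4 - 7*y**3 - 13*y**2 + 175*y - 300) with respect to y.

17*log(y - 5)/4 - 55*log(y - 4)/9 + 31*log(y - 3)/16 - 11*log(y + 5)/144 + C

Factor the denominator: (y - 5)*(y - 4)*(y - 3)*(y + 5).
Partial-fraction decomposition: -11/(144*(y + 5)) + 31/(16*(y - 3)) - 55/(9*(y - 4)) + 17/(4*(y - 5)).
Integrate each term: A/(y−a) contributes A·log|y−a|.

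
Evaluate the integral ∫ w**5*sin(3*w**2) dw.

-w**4*cos(3*w**2)/6 + w**2*sin(3*w**2)/9 + cos(3*w**2)/27 + C

Let u = w², du = 2w dw; rewrite as (1/2)∫ u^2·sin(3u) du.
Now integrate by parts 2 times.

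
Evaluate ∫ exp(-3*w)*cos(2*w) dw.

2*exp(-3*w)*sin(2*w)/13 - 3*exp(-3*w)*cos(2*w)/13 + C

Let I denote the integral. Integrate by parts with u = cos(2*w), dv = exp(-3*w) dw, so v = -exp(-3*w)/3: I = -exp(-3*w)*cos(2*w)/3 − (2/3)·∫ exp(-3*w)*sin(2*w) dw.
Apply parts again with u = sin(2*w), dv = exp(-3*w) dw: ∫ exp(-3*w)*sin(2*w) dw = -exp(-3*w)*sin(2*w)/3 + (2/3)·I. Substituting back brings back I: I = 2*exp(-3*w)*sin(2*w)/9 - exp(-3*w)*cos(2*w)/3 − (4/9)·I.
Solving for I: (1 + 4/9)·I equals the remaining terms, so I = (9/13)·(2*exp(-3*w)*sin(2*w)/9 - exp(-3*w)*cos(2*w)/3).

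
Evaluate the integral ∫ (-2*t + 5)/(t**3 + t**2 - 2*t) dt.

Factor the denominator: t*(t - 1)*(t + 2).
Partial-fraction decomposition: 3/(2*(t + 2)) + 1/(t - 1) - 5/(2*t).
Integrate each term: A/(t−a) contributes A·log|t−a|.

-5*log(t)/2 + log(t - 1) + 3*log(t + 2)/2 + C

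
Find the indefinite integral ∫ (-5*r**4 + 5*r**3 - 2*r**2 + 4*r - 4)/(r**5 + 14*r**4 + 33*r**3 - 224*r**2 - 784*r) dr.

Factor the denominator: r*(r - 4)*(r + 4)*(r + 7)**2.
Partial-fraction decomposition: 52513/(53361*(r + 7)) + 13850/(231*(r + 7)**2) - 413/(72*(r + 4)) - 245/(968*(r - 4)) + 1/(196*r).
Integrate each term; A/(r−a) gives A·log|r−a|; A/(r−a)² gives −A/(r−a).

log(r)/196 - 245*log(r - 4)/968 - 413*log(r + 4)/72 + 52513*log(r + 7)/53361 - 13850/(231*r + 1617) + C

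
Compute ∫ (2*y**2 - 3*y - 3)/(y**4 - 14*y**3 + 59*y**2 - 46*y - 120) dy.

51*log(y - 6)/14 - 16*log(y - 5)/3 + 17*log(y - 4)/10 - log(y + 1)/105 + C

Factor the denominator: (y - 6)*(y - 5)*(y - 4)*(y + 1).
Partial-fraction decomposition: -1/(105*(y + 1)) + 17/(10*(y - 4)) - 16/(3*(y - 5)) + 51/(14*(y - 6)).
Integrate each term: A/(y−a) contributes A·log|y−a|.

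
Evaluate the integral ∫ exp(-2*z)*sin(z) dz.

Let I denote the integral. Integrate by parts with u = sin(z), dv = exp(-2*z) dz, so v = -exp(-2*z)/2: I = -exp(-2*z)*sin(z)/2 + (1/2)·∫ exp(-2*z)*cos(z) dz.
Apply parts again with u = cos(z), dv = exp(-2*z) dz: ∫ exp(-2*z)*cos(z) dz = -exp(-2*z)*cos(z)/2 − (1/2)·I. Substituting back brings back I: I = -exp(-2*z)*sin(z)/2 - exp(-2*z)*cos(z)/4 − (1/4)·I.
Solving for I: (1 + 1/4)·I equals the remaining terms, so I = (4/5)·(-exp(-2*z)*sin(z)/2 - exp(-2*z)*cos(z)/4).

-2*exp(-2*z)*sin(z)/5 - exp(-2*z)*cos(z)/5 + C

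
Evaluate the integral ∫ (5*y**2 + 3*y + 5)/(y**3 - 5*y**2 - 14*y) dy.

-5*log(y)/14 + 271*log(y - 7)/63 + 19*log(y + 2)/18 + C

Factor the denominator: y*(y - 7)*(y + 2).
Partial-fraction decomposition: 19/(18*(y + 2)) + 271/(63*(y - 7)) - 5/(14*y).
Integrate each term: A/(y−a) contributes A·log|y−a|.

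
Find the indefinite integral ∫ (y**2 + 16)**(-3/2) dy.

y/(16*sqrt(y**2 + 16)) + C

Substitute y = 4·tan(θ), so dy = 4·sec(θ)^2 dθ and the radical becomes sqrt(y**2 + 16) = 4·sec(θ) by the Pythagorean identity.
Integrate the resulting trig expression in θ, then back-substitute tan(θ) = y/4, sec(θ) = sqrt(y**2 + 16)/4 (absorbing any constant into C).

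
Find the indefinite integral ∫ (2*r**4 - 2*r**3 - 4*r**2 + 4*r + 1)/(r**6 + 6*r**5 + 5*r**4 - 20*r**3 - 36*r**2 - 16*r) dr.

Factor the denominator: r*(r - 2)*(r + 1)**2*(r + 2)*(r + 4).
Partial-fraction decomposition: -187/(144*(r + 4)) + 25/(16*(r + 2)) - 2/(9*(r + 1)) - 1/(3*(r + 1)**2) + 1/(48*(r - 2)) - 1/(16*r).
Integrate each term; A/(r−a) gives A·log|r−a|; A/(r−a)² gives −A/(r−a).

-log(r)/16 + log(r - 2)/48 - 2*log(r + 1)/9 + 25*log(r + 2)/16 - 187*log(r + 4)/144 + 1/(3*r + 3) + C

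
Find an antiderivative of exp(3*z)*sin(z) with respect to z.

Let I denote the integral. Integrate by parts with u = sin(z), dv = exp(3*z) dz, so v = exp(3*z)/3: I = exp(3*z)*sin(z)/3 − (1/3)·∫ exp(3*z)*cos(z) dz.
Apply parts again with u = cos(z), dv = exp(3*z) dz: ∫ exp(3*z)*cos(z) dz = exp(3*z)*cos(z)/3 + (1/3)·I. Substituting back brings back I: I = exp(3*z)*sin(z)/3 - exp(3*z)*cos(z)/9 − (1/9)·I.
Solving for I: (1 + 1/9)·I equals the remaining terms, so I = (9/10)·(exp(3*z)*sin(z)/3 - exp(3*z)*cos(z)/9).

3*exp(3*z)*sin(z)/10 - exp(3*z)*cos(z)/10 + C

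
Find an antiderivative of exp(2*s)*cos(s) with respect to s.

Let I denote the integral. Integrate by parts with u = cos(s), dv = exp(2*s) ds, so v = exp(2*s)/2: I = exp(2*s)*cos(s)/2 + (1/2)·∫ exp(2*s)*sin(s) ds.
Apply parts again with u = sin(s), dv = exp(2*s) ds: ∫ exp(2*s)*sin(s) ds = exp(2*s)*sin(s)/2 − (1/2)·I. Substituting back brings back I: I = exp(2*s)*sin(s)/4 + exp(2*s)*cos(s)/2 − (1/4)·I.
Solving for I: (1 + 1/4)·I equals the remaining terms, so I = (4/5)·(exp(2*s)*sin(s)/4 + exp(2*s)*cos(s)/2).

exp(2*s)*sin(s)/5 + 2*exp(2*s)*cos(s)/5 + C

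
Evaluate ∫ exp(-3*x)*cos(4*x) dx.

Let I denote the integral. Integrate by parts with u = cos(4*x), dv = exp(-3*x) dx, so v = -exp(-3*x)/3: I = -exp(-3*x)*cos(4*x)/3 − (4/3)·∫ exp(-3*x)*sin(4*x) dx.
Apply parts again with u = sin(4*x), dv = exp(-3*x) dx: ∫ exp(-3*x)*sin(4*x) dx = -exp(-3*x)*sin(4*x)/3 + (4/3)·I. Substituting back brings back I: I = 4*exp(-3*x)*sin(4*x)/9 - exp(-3*x)*cos(4*x)/3 − (16/9)·I.
Solving for I: (1 + 16/9)·I equals the remaining terms, so I = (9/25)·(4*exp(-3*x)*sin(4*x)/9 - exp(-3*x)*cos(4*x)/3).

4*exp(-3*x)*sin(4*x)/25 - 3*exp(-3*x)*cos(4*x)/25 + C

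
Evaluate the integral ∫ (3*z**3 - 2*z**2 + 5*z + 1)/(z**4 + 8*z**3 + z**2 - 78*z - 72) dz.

79*log(z - 3)/252 + 3*log(z + 1)/20 - 81*log(z + 4)/14 + 749*log(z + 6)/90 + C

Factor the denominator: (z - 3)*(z + 1)*(z + 4)*(z + 6).
Partial-fraction decomposition: 749/(90*(z + 6)) - 81/(14*(z + 4)) + 3/(20*(z + 1)) + 79/(252*(z - 3)).
Integrate each term: A/(z−a) contributes A·log|z−a|.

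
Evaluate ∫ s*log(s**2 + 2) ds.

Let u = s**2 + 2, so du = (2*s) ds.
The integral becomes (1/2)·∫ log(u) du; integrate by parts with u′=log(u), dv′=du.

s**2*log(s**2 + 2)/2 - s**2/2 + log(s**2 + 2) + C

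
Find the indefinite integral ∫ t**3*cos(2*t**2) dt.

Let u = t², du = 2t dt; rewrite as (1/2)∫ u^1·cos(2u) du.
Now integrate by parts 1 time.

t**2*sin(2*t**2)/4 + cos(2*t**2)/8 + C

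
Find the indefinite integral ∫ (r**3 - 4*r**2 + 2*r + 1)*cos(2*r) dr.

Use integration by parts with u = r**3 - 4*r**2 + 2*r + 1, dv = cos(2*r) dr, so v = sin(2*r)/2.
Apply parts 3 times (tabular method): alternate signs, differentiate u down to 0, integrate dv up.

r**3*sin(2*r)/2 - 2*r**2*sin(2*r) + 3*r**2*cos(2*r)/4 + r*sin(2*r)/4 - 2*r*cos(2*r) + 3*sin(2*r)/2 + cos(2*r)/8 + C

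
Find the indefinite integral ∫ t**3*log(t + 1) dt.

t**4*log(t + 1)/4 - t**4/16 + t**3/12 - t**2/8 + t/4 - log(t + 1)/4 + C

Use integration by parts with u = log(t + 1), dv = t**3 dt.
Then du = 1/(t + 1) dt and v = t**4/4.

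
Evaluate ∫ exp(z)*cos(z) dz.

exp(z)*sin(z)/2 + exp(z)*cos(z)/2 + C

Let I denote the integral. Integrate by parts with u = cos(z), dv = exp(z) dz, so v = exp(z): I = exp(z)*cos(z) + ∫ exp(z)*sin(z) dz.
Apply parts again with u = sin(z), dv = exp(z) dz: ∫ exp(z)*sin(z) dz = exp(z)*sin(z) − I. Substituting back brings back I: I = exp(z)*sin(z) + exp(z)*cos(z) − I.
Solving for I: (1 + 1)·I equals the remaining terms, so I = (1/2)·(exp(z)*sin(z) + exp(z)*cos(z)).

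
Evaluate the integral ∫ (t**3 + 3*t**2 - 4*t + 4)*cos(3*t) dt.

t**3*sin(3*t)/3 + t**2*sin(3*t) + t**2*cos(3*t)/3 - 14*t*sin(3*t)/9 + 2*t*cos(3*t)/3 + 10*sin(3*t)/9 - 14*cos(3*t)/27 + C

Use integration by parts with u = t**3 + 3*t**2 - 4*t + 4, dv = cos(3*t) dt, so v = sin(3*t)/3.
Apply parts 3 times (tabular method): alternate signs, differentiate u down to 0, integrate dv up.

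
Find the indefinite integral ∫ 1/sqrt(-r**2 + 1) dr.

asin(r) + C

Substitute r = sin(θ), so dr = cos(θ) dθ and the radical becomes sqrt(-r**2 + 1) = cos(θ) by the Pythagorean identity.
Integrate the resulting trig expression in θ, then back-substitute θ = asin(r), sin(θ) = r, cos(θ) = sqrt(-r**2 + 1) (absorbing any constant into C).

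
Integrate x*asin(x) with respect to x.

x**2*asin(x)/2 + x*sqrt(-x**2 + 1)/4 - asin(x)/4 + C

Use integration by parts with u = arcsin(x), dv = x dx.
Then du = 1/sqrt(-x**2 + 1) dx.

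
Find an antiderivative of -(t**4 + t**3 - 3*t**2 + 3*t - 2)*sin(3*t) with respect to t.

Use integration by parts with u = t**4 + t**3 - 3*t**2 + 3*t - 2, dv = -sin(3*t) dt, so v = cos(3*t)/3.
Apply parts 4 times (tabular method): alternate signs, differentiate u down to 0, integrate dv up.

t**4*cos(3*t)/3 - 4*t**3*sin(3*t)/9 + t**3*cos(3*t)/3 - t**2*sin(3*t)/3 - 13*t**2*cos(3*t)/9 + 26*t*sin(3*t)/27 + 7*t*cos(3*t)/9 - 7*sin(3*t)/27 - 28*cos(3*t)/81 + C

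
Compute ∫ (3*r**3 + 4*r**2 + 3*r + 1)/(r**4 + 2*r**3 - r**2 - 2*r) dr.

11*log(r - 1)/6 + 13*log(r + 2)/6 - log(r**2 + r)/2 + C

Factor the denominator: r*(r - 1)*(r + 1)*(r + 2).
Partial-fraction decomposition: 13/(6*(r + 2)) - 1/(2*(r + 1)) + 11/(6*(r - 1)) - 1/(2*r).
Integrate each term: A/(r−a) contributes A·log|r−a|.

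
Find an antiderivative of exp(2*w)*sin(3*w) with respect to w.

2*exp(2*w)*sin(3*w)/13 - 3*exp(2*w)*cos(3*w)/13 + C

Let I denote the integral. Integrate by parts with u = sin(3*w), dv = exp(2*w) dw, so v = exp(2*w)/2: I = exp(2*w)*sin(3*w)/2 − (3/2)·∫ exp(2*w)*cos(3*w) dw.
Apply parts again with u = cos(3*w), dv = exp(2*w) dw: ∫ exp(2*w)*cos(3*w) dw = exp(2*w)*cos(3*w)/2 + (3/2)·I. Substituting back brings back I: I = exp(2*w)*sin(3*w)/2 - 3*exp(2*w)*cos(3*w)/4 − (9/4)·I.
Solving for I: (1 + 9/4)·I equals the remaining terms, so I = (4/13)·(exp(2*w)*sin(3*w)/2 - 3*exp(2*w)*cos(3*w)/4).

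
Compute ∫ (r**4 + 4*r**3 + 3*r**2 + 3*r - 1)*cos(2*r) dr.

r**4*sin(2*r)/2 + 2*r**3*sin(2*r) + r**3*cos(2*r) + 3*r**2*cos(2*r) - 3*r*sin(2*r)/2 - sin(2*r)/2 - 3*cos(2*r)/4 + C

Use integration by parts with u = r**4 + 4*r**3 + 3*r**2 + 3*r - 1, dv = cos(2*r) dr, so v = sin(2*r)/2.
Apply parts 4 times (tabular method): alternate signs, differentiate u down to 0, integrate dv up.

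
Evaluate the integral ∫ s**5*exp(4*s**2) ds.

Let u = s², du = 2s ds; rewrite as (1/2)∫ u^2·exp(4u) du.
Now integrate by parts 2 times.

(8*s**4 - 4*s**2 + 1)*exp(4*s**2)/64 + C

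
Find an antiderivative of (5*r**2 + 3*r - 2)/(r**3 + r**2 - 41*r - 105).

11*log(r - 7)/5 - 17*log(r + 3)/10 + 9*log(r + 5)/2 + C

Factor the denominator: (r - 7)*(r + 3)*(r + 5).
Partial-fraction decomposition: 9/(2*(r + 5)) - 17/(10*(r + 3)) + 11/(5*(r - 7)).
Integrate each term: A/(r−a) contributes A·log|r−a|.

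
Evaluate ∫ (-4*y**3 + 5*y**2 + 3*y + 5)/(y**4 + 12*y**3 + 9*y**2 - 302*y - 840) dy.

Factor the denominator: (y - 5)*(y + 4)*(y + 6)*(y + 7).
Partial-fraction decomposition: -1601/(36*(y + 7)) + 1031/(22*(y + 6)) - 329/(54*(y + 4)) - 355/(1188*(y - 5)).
Integrate each term: A/(y−a) contributes A·log|y−a|.

-355*log(y - 5)/1188 - 329*log(y + 4)/54 + 1031*log(y + 6)/22 - 1601*log(y + 7)/36 + C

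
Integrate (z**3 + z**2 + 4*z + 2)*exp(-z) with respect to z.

(-z**3 - 4*z**2 - 12*z - 14)*exp(-z) + C

Use integration by parts with u = z**3 + z**2 + 4*z + 2, dv = exp(-z) dz, so v = -exp(-z).
Apply parts 3 times (tabular method): alternate signs, differentiate u down to 0, integrate dv up.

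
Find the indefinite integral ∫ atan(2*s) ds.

Use integration by parts with u = arctan(2*s), dv = ds.
Then du = 2/(4*s**2 + 1) ds.

s*atan(2*s) - log(4*s**2 + 1)/4 + C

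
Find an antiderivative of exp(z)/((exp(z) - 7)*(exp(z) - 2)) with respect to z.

log(exp(z) - 7)/5 - log(exp(z) - 2)/5 + C

Let u = e^z, du = e^z dz.
The integral becomes ∫ du/((u-2)(u-7)); decompose into partial fractions.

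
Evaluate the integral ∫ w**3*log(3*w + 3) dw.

Use integration by parts with u = log(3*w + 3), dv = w**3 dw.
Then du = 3/(3*w + 3) dw and v = w**4/4.

w**4*log(3*w + 3)/4 - w**4/16 + w**3/12 - w**2/8 + w/4 - log(w + 1)/4 + C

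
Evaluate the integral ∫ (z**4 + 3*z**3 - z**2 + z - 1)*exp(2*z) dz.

Use integration by parts with u = z**4 + 3*z**3 - z**2 + z - 1, dv = exp(2*z) dz, so v = exp(2*z)/2.
Apply parts 4 times (tabular method): alternate signs, differentiate u down to 0, integrate dv up.

(4*z**4 + 4*z**3 - 10*z**2 + 14*z - 11)*exp(2*z)/8 + C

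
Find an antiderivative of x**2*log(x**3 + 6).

Let u = x**3 + 6, so du = (3*x**2) dx.
The integral becomes (1/3)·∫ log(u) du; integrate by parts with u′=log(u), dv′=du.

x**3*log(x**3 + 6)/3 - x**3/3 + 2*log(x**3 + 6) + C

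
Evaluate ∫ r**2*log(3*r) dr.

r**3*(log(r) + log(3))/3 - r**3/9 + C

Use integration by parts with u = log(3*r), dv = r**2 dr.
Then du = 1/r dr and v = r**3/3.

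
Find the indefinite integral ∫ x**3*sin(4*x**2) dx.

-x**2*cos(4*x**2)/8 + sin(4*x**2)/32 + C

Let u = x², du = 2x dx; rewrite as (1/2)∫ u^1·sin(4u) du.
Now integrate by parts 1 time.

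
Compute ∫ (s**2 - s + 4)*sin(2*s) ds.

Use integration by parts with u = s**2 - s + 4, dv = sin(2*s) ds, so v = -cos(2*s)/2.
Apply parts 2 times (tabular method): alternate signs, differentiate u down to 0, integrate dv up.

-s**2*cos(2*s)/2 + s*sin(2*s)/2 + s*cos(2*s)/2 - sin(2*s)/4 - 7*cos(2*s)/4 + C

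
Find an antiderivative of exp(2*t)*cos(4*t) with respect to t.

exp(2*t)*sin(4*t)/5 + exp(2*t)*cos(4*t)/10 + C

Let I denote the integral. Integrate by parts with u = cos(4*t), dv = exp(2*t) dt, so v = exp(2*t)/2: I = exp(2*t)*cos(4*t)/2 + 2·∫ exp(2*t)*sin(4*t) dt.
Apply parts again with u = sin(4*t), dv = exp(2*t) dt: ∫ exp(2*t)*sin(4*t) dt = exp(2*t)*sin(4*t)/2 − 2·I. Substituting back brings back I: I = exp(2*t)*sin(4*t) + exp(2*t)*cos(4*t)/2 − 4·I.
Solving for I: (1 + 4)·I equals the remaining terms, so I = (1/5)·(exp(2*t)*sin(4*t) + exp(2*t)*cos(4*t)/2).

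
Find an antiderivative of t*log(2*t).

Use integration by parts with u = log(2*t), dv = t dt.
Then du = 1/t dt and v = t**2/2.

t**2*(log(t) + log(2))/2 - t**2/4 + C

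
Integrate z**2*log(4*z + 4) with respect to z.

Use integration by parts with u = log(4*z + 4), dv = z**2 dz.
Then du = 4/(4*z + 4) dz and v = z**3/3.

z**3*log(4*z + 4)/3 - z**3/9 + z**2/6 - z/3 + log(z + 1)/3 + C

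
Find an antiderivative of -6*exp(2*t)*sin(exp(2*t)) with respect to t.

Let u = exp(2*t), so du = (2*exp(2*t)) dt.
Rewriting, the integral becomes -3·∫ sin(u) du = -3·-cos(u).
Substituting back, u = exp(2*t).

3*cos(exp(2*t)) + C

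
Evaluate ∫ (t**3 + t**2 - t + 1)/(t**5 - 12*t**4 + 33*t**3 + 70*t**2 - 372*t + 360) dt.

247*log(t - 6)/144 - 73*log(t - 5)/36 + 1153*log(t - 2)/3600 - 7*log(t + 3)/900 - 11/(60*t - 120) + C

Factor the denominator: (t - 6)*(t - 5)*(t - 2)**2*(t + 3).
Partial-fraction decomposition: -7/(900*(t + 3)) + 1153/(3600*(t - 2)) + 11/(60*(t - 2)**2) - 73/(36*(t - 5)) + 247/(144*(t - 6)).
Integrate each term; A/(t−a) gives A·log|t−a|; A/(t−a)² gives −A/(t−a).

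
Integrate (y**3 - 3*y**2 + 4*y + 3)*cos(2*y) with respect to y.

Use integration by parts with u = y**3 - 3*y**2 + 4*y + 3, dv = cos(2*y) dy, so v = sin(2*y)/2.
Apply parts 3 times (tabular method): alternate signs, differentiate u down to 0, integrate dv up.

y**3*sin(2*y)/2 - 3*y**2*sin(2*y)/2 + 3*y**2*cos(2*y)/4 + 5*y*sin(2*y)/4 - 3*y*cos(2*y)/2 + 9*sin(2*y)/4 + 5*cos(2*y)/8 + C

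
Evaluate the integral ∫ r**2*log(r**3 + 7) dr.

r**3*log(r**3 + 7)/3 - r**3/3 + 7*log(r**3 + 7)/3 + C

Let u = r**3 + 7, so du = (3*r**2) dr.
The integral becomes (1/3)·∫ log(u) du; integrate by parts with u′=log(u), dv′=du.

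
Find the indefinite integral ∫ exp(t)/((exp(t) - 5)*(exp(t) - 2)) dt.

Let u = e^t, du = e^t dt.
The integral becomes ∫ du/((u-5)(u-2)); decompose into partial fractions.

log(exp(t) - 5)/3 - log(exp(t) - 2)/3 + C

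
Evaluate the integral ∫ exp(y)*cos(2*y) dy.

2*exp(y)*sin(2*y)/5 + exp(y)*cos(2*y)/5 + C

Let I denote the integral. Integrate by parts with u = cos(2*y), dv = exp(y) dy, so v = exp(y): I = exp(y)*cos(2*y) + 2·∫ exp(y)*sin(2*y) dy.
Apply parts again with u = sin(2*y), dv = exp(y) dy: ∫ exp(y)*sin(2*y) dy = exp(y)*sin(2*y) − 2·I. Substituting back brings back I: I = 2*exp(y)*sin(2*y) + exp(y)*cos(2*y) − 4·I.
Solving for I: (1 + 4)·I equals the remaining terms, so I = (1/5)·(2*exp(y)*sin(2*y) + exp(y)*cos(2*y)).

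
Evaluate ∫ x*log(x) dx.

x**2*log(x)/2 - x**2/4 + C

Use integration by parts with u = log(x), dv = x dx.
Then du = 1/x dx and v = x**2/2.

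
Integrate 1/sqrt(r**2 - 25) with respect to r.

log(r + sqrt(r**2 - 25)) + C

Substitute r = 5·sec(θ), so dr = 5·sec(θ)*tan(θ) dθ and the radical becomes sqrt(r**2 - 25) = 5·tan(θ) by the Pythagorean identity.
Integrate the resulting trig expression in θ, then back-substitute sec(θ) = r/5, tan(θ) = sqrt(r**2 - 25)/5 (absorbing any constant into C).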